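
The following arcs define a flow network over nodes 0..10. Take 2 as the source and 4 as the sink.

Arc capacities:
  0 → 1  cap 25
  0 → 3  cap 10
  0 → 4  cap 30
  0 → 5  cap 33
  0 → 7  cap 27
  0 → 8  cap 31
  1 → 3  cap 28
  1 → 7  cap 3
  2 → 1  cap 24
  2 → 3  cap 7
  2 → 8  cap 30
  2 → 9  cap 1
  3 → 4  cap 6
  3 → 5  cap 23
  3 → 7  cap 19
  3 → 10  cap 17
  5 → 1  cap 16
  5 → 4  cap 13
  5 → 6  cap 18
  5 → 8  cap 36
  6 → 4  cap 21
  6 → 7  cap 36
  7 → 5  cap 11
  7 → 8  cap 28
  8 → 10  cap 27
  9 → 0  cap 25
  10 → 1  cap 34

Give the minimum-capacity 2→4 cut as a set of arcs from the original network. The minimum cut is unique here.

Min-cut arcs: {(2,9), (3,4), (5,4), (5,6)} (total capacity 38)

augment #1: 2→3→4 push 6
augment #2: 2→3→5→4 push 1
augment #3: 2→9→0→4 push 1
augment #4: 2→1→3→5→4 push 12
augment #5: 2→1→3→5→6→4 push 10
augment #6: 2→1→7→5→6→4 push 2
augment #7: 2→8→10→1→7→5→6→4 push 1
augment #8: 2→8→10→1→3→7→5→6→4 push 5
max flow = 38; residual-reachable set from 2 gives S-side
cut edges (S→T): {(2,9), (3,4), (5,4), (5,6)} total cap 38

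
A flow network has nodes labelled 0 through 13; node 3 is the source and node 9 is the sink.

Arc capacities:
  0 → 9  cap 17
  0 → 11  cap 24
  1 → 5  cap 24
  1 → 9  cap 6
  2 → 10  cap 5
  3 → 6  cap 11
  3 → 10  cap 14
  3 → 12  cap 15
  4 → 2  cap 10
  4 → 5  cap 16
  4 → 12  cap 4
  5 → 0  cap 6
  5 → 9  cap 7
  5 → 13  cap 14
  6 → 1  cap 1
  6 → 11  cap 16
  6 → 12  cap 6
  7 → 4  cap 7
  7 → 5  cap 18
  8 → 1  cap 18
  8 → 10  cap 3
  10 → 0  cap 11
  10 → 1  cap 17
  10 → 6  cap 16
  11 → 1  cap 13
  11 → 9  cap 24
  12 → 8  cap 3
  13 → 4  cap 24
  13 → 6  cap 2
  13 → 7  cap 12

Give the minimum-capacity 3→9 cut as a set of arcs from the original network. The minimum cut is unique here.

Min-cut arcs: {(3,6), (3,10), (12,8)} (total capacity 28)

augment #1: 3→6→1→9 push 1
augment #2: 3→6→11→9 push 10
augment #3: 3→10→0→9 push 11
augment #4: 3→10→1→9 push 3
augment #5: 3→12→8→1→9 push 2
augment #6: 3→12→8→1→5→9 push 1
max flow = 28; residual-reachable set from 3 gives S-side
cut edges (S→T): {(3,6), (3,10), (12,8)} total cap 28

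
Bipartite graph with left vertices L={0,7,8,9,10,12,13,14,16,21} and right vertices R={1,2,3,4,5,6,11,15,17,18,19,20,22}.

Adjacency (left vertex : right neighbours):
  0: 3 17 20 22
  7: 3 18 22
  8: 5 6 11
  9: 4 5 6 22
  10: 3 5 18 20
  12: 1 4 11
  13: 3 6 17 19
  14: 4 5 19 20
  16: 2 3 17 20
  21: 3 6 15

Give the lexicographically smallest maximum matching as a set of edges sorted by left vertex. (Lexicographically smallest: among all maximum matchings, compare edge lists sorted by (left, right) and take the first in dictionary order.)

Lex-smallest maximum matching: {(0,3), (7,18), (8,5), (9,4), (10,20), (12,1), (13,6), (14,19), (16,2), (21,15)}

|M| = 10 (so the lex-smallest maximum matching has 10 edges)
process left vertices in ascending order; for each, take the smallest-labelled available neighbour that still permits 10 edges overall, or leave it unmatched if none does
lex-smallest matching: {0-3, 7-18, 8-5, 9-4, 10-20, 12-1, 13-6, 14-19, 16-2, 21-15}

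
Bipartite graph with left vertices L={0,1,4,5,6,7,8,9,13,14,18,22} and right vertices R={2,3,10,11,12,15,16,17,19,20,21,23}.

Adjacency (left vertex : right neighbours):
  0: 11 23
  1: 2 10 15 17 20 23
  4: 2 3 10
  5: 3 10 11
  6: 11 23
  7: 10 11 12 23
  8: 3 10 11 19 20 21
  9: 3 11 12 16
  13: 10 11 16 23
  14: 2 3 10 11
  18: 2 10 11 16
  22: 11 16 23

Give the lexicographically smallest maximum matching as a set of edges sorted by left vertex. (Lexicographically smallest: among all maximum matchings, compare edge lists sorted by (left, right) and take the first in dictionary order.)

Lex-smallest maximum matching: {(0,11), (1,15), (4,2), (5,3), (6,23), (7,10), (8,19), (9,12), (13,16)}

|M| = 9 (so the lex-smallest maximum matching has 9 edges)
process left vertices in ascending order; for each, take the smallest-labelled available neighbour that still permits 9 edges overall, or leave it unmatched if none does
lex-smallest matching: {0-11, 1-15, 4-2, 5-3, 6-23, 7-10, 8-19, 9-12, 13-16}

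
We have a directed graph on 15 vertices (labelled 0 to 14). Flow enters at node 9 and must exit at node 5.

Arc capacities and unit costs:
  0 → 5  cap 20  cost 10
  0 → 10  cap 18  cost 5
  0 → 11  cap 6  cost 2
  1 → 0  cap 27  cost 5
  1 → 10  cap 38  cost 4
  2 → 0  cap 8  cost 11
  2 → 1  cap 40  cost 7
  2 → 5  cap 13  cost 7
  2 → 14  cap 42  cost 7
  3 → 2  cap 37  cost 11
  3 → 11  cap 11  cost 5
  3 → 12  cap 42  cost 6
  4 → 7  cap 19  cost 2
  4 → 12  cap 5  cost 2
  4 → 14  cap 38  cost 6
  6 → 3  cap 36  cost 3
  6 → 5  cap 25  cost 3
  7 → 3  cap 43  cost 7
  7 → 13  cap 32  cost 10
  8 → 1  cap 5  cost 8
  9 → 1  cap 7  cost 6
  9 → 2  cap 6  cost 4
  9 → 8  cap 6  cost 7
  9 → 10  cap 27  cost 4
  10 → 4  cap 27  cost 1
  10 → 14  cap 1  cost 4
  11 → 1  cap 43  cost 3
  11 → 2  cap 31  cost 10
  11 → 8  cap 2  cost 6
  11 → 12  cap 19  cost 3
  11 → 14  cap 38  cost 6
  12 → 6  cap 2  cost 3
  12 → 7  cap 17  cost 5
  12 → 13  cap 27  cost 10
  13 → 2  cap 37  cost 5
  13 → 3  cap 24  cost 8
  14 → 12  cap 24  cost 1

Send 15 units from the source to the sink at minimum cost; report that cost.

shortest-cost path #1: 9→2→5 push 6 @ unit cost 11 (adds 66)
shortest-cost path #2: 9→10→4→12→6→5 push 2 @ unit cost 13 (adds 26)
shortest-cost path #3: 9→1→0→5 push 7 @ unit cost 21 (adds 147)
total cost = 239

Minimum cost for 15 units: 239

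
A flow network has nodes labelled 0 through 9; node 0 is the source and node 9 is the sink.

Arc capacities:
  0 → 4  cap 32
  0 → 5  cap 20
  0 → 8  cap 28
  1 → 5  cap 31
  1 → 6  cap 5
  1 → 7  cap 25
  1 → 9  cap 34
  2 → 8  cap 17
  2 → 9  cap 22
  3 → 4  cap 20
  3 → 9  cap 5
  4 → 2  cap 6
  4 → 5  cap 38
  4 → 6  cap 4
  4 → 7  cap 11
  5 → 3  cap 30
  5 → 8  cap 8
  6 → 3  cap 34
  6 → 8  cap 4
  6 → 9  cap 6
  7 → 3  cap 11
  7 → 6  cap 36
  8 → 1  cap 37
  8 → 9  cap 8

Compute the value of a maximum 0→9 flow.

augment #1: 0→8→9 bottleneck 8, total now 8
augment #2: 0→4→2→9 bottleneck 6, total now 14
augment #3: 0→4→6→9 bottleneck 4, total now 18
augment #4: 0→5→3→9 bottleneck 5, total now 23
augment #5: 0→8→1→9 bottleneck 20, total now 43
augment #6: 0→4→7→6→9 bottleneck 2, total now 45
augment #7: 0→5→8→1→9 bottleneck 8, total now 53
augment #8: 0→4→7→6→8→1→9 bottleneck 4, total now 57

Maximum flow value: 57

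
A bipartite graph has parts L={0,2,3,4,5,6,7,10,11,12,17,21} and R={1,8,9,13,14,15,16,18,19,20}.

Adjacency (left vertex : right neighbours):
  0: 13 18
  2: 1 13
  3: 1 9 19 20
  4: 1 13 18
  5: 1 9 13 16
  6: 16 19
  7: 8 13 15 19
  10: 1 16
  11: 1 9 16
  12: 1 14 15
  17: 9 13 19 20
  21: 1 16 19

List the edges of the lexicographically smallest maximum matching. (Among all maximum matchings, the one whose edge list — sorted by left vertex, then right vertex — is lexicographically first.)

|M| = 9 (so the lex-smallest maximum matching has 9 edges)
process left vertices in ascending order; for each, take the smallest-labelled available neighbour that still permits 9 edges overall, or leave it unmatched if none does
lex-smallest matching: {0-13, 2-1, 3-9, 4-18, 5-16, 6-19, 7-8, 12-14, 17-20}

Lex-smallest maximum matching: {(0,13), (2,1), (3,9), (4,18), (5,16), (6,19), (7,8), (12,14), (17,20)}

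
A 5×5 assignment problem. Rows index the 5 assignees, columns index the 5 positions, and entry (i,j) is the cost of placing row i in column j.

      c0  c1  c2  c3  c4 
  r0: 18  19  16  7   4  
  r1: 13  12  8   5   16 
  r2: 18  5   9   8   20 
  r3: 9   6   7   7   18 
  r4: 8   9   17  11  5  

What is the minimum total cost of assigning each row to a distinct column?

Minimum assignment cost: 29

optimal assignment: row0→col4 (cost 4), row1→col3 (cost 5), row2→col1 (cost 5), row3→col2 (cost 7), row4→col0 (cost 8)
total = 4 + 5 + 5 + 7 + 8 = 29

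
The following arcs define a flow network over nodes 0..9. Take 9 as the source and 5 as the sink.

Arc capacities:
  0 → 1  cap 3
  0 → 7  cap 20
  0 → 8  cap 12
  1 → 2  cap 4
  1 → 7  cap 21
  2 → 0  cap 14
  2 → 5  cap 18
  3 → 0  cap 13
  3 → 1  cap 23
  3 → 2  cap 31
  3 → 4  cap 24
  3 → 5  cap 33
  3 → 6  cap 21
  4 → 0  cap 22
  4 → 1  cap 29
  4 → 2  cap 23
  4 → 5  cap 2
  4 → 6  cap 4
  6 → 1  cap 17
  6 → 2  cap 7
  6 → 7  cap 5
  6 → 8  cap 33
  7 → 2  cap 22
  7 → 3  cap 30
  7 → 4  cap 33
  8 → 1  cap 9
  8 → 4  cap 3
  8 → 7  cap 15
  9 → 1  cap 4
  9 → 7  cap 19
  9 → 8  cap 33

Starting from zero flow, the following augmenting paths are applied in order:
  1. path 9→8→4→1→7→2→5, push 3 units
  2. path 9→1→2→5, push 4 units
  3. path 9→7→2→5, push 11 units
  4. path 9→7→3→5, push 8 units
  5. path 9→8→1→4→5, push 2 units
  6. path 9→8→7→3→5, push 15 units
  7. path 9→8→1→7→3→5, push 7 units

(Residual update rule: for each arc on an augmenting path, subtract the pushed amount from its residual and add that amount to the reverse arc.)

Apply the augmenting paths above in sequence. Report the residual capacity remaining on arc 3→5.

Residual capacity of (3,5): 3

after path 1 (9→8→4→1→7→2→5, push 3): res(3,5)=33
after path 2 (9→1→2→5, push 4): res(3,5)=33
after path 3 (9→7→2→5, push 11): res(3,5)=33
after path 4 (9→7→3→5, push 8): res(3,5)=25
after path 5 (9→8→1→4→5, push 2): res(3,5)=25
after path 6 (9→8→7→3→5, push 15): res(3,5)=10
after path 7 (9→8→1→7→3→5, push 7): res(3,5)=3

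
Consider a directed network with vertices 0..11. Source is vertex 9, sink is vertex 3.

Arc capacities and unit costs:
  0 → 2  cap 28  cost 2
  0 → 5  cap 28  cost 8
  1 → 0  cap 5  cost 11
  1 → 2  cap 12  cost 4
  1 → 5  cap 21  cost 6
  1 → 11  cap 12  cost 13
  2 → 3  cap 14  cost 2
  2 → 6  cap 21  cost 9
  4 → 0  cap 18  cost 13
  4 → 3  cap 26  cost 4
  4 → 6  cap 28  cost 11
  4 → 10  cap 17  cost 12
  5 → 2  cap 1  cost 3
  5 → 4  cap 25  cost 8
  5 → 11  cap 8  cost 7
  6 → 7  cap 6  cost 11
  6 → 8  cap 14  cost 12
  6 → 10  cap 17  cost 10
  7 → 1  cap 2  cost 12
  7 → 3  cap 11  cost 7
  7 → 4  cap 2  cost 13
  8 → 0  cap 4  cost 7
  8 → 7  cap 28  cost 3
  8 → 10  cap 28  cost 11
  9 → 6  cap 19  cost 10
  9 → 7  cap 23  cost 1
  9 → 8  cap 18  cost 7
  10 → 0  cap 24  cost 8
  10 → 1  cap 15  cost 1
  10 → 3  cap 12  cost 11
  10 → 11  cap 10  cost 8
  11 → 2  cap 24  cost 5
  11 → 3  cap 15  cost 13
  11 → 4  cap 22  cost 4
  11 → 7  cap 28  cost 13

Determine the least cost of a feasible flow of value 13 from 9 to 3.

shortest-cost path #1: 9→7→3 push 11 @ unit cost 8 (adds 88)
shortest-cost path #2: 9→8→0→2→3 push 2 @ unit cost 18 (adds 36)
total cost = 124

Minimum cost for 13 units: 124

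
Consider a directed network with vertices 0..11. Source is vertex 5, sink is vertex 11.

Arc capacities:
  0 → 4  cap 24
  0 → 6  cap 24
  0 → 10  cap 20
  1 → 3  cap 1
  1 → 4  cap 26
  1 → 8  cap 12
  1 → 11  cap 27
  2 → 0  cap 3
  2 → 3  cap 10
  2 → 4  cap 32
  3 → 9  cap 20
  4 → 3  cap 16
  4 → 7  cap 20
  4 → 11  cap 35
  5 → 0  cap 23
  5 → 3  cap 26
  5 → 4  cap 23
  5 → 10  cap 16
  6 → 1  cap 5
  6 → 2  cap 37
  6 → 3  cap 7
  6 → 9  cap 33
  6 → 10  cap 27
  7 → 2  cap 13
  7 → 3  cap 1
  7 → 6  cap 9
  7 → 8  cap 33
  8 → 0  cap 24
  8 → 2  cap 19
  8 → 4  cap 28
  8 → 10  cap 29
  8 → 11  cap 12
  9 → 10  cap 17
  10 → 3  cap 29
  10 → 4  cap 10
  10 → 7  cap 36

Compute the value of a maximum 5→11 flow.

augment #1: 5→4→11 bottleneck 23, total now 23
augment #2: 5→0→4→11 bottleneck 12, total now 35
augment #3: 5→0→6→1→11 bottleneck 5, total now 40
augment #4: 5→10→7→8→11 bottleneck 12, total now 52

Maximum flow value: 52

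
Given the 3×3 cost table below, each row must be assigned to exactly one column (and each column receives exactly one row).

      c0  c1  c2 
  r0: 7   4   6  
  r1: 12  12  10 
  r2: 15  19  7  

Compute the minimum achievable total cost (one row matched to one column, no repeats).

optimal assignment: row0→col1 (cost 4), row1→col0 (cost 12), row2→col2 (cost 7)
total = 4 + 12 + 7 = 23

Minimum assignment cost: 23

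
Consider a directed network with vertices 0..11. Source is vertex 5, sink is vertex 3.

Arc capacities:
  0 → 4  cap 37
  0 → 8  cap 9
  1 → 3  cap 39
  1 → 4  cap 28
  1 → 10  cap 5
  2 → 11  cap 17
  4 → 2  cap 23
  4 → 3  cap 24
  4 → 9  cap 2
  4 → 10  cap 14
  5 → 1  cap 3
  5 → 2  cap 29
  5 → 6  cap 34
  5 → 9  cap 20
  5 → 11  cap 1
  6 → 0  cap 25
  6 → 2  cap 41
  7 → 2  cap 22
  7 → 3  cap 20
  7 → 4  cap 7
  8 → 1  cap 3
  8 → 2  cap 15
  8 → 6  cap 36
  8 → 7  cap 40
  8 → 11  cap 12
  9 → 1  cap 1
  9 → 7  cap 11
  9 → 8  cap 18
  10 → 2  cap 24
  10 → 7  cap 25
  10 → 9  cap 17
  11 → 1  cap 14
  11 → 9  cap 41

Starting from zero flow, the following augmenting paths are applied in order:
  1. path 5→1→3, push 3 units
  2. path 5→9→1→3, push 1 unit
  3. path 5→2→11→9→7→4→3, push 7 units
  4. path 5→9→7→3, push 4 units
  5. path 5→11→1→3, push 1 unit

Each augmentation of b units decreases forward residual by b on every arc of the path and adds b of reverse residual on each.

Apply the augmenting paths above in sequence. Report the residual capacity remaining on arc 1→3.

Residual capacity of (1,3): 34

after path 1 (5→1→3, push 3): res(1,3)=36
after path 2 (5→9→1→3, push 1): res(1,3)=35
after path 3 (5→2→11→9→7→4→3, push 7): res(1,3)=35
after path 4 (5→9→7→3, push 4): res(1,3)=35
after path 5 (5→11→1→3, push 1): res(1,3)=34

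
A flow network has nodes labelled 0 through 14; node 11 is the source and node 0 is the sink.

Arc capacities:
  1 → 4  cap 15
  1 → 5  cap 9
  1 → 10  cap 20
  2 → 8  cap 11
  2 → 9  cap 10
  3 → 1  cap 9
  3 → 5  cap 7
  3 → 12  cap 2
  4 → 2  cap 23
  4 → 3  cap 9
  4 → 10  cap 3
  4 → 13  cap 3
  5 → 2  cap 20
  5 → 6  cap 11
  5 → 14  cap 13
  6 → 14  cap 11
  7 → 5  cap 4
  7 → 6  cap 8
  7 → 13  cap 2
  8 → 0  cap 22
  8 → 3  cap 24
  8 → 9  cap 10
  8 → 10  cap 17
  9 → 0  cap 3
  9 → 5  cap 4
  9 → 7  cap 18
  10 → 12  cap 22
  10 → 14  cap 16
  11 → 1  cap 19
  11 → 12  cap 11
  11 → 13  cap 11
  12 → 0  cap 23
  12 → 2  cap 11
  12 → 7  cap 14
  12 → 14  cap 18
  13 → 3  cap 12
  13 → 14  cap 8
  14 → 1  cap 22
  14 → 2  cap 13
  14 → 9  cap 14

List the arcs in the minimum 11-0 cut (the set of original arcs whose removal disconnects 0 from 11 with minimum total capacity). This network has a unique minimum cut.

augment #1: 11→12→0 push 11
augment #2: 11→1→10→12→0 push 12
augment #3: 11→13→14→9→0 push 3
augment #4: 11→1→4→2→8→0 push 7
augment #5: 11→13→14→2→8→0 push 4
max flow = 37; residual-reachable set from 11 gives S-side
cut edges (S→T): {(2,8), (9,0), (12,0)} total cap 37

Min-cut arcs: {(2,8), (9,0), (12,0)} (total capacity 37)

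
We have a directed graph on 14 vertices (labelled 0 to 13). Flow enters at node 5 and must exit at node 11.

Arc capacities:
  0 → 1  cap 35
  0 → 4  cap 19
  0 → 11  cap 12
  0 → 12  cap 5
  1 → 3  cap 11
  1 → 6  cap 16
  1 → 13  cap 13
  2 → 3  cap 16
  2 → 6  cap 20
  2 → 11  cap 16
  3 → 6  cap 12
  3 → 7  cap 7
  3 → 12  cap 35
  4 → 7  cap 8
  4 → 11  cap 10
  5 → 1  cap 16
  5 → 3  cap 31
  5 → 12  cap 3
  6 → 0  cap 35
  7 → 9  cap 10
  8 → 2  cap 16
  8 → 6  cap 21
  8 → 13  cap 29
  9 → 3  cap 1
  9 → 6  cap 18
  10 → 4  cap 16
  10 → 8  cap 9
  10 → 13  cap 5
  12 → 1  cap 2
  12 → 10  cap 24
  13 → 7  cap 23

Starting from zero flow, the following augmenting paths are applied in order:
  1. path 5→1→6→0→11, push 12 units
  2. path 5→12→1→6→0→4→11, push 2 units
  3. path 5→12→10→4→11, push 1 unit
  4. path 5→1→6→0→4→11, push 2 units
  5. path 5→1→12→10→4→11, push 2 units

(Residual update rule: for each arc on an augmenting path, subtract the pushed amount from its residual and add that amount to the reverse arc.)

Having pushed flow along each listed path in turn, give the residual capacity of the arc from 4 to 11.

Residual capacity of (4,11): 3

after path 1 (5→1→6→0→11, push 12): res(4,11)=10
after path 2 (5→12→1→6→0→4→11, push 2): res(4,11)=8
after path 3 (5→12→10→4→11, push 1): res(4,11)=7
after path 4 (5→1→6→0→4→11, push 2): res(4,11)=5
after path 5 (5→1→12→10→4→11, push 2): res(4,11)=3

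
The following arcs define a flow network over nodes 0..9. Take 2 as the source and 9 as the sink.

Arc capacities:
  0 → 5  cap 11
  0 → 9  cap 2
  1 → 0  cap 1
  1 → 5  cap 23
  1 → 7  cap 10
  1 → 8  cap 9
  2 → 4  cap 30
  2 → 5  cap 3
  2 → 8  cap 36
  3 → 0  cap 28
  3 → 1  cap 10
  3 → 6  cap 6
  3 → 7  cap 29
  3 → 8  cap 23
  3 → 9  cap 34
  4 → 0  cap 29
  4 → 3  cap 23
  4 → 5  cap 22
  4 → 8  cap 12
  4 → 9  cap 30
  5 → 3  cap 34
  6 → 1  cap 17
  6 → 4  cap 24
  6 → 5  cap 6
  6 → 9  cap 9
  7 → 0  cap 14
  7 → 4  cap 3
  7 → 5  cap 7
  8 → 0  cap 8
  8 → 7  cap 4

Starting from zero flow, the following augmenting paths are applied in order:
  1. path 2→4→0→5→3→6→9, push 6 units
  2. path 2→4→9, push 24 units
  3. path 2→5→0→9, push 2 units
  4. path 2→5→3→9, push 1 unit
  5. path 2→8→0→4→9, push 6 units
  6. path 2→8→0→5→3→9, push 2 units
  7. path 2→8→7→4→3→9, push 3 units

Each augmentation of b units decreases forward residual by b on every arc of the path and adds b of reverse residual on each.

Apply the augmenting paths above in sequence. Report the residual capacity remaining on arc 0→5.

after path 1 (2→4→0→5→3→6→9, push 6): res(0,5)=5
after path 2 (2→4→9, push 24): res(0,5)=5
after path 3 (2→5→0→9, push 2): res(0,5)=7
after path 4 (2→5→3→9, push 1): res(0,5)=7
after path 5 (2→8→0→4→9, push 6): res(0,5)=7
after path 6 (2→8→0→5→3→9, push 2): res(0,5)=5
after path 7 (2→8→7→4→3→9, push 3): res(0,5)=5

Residual capacity of (0,5): 5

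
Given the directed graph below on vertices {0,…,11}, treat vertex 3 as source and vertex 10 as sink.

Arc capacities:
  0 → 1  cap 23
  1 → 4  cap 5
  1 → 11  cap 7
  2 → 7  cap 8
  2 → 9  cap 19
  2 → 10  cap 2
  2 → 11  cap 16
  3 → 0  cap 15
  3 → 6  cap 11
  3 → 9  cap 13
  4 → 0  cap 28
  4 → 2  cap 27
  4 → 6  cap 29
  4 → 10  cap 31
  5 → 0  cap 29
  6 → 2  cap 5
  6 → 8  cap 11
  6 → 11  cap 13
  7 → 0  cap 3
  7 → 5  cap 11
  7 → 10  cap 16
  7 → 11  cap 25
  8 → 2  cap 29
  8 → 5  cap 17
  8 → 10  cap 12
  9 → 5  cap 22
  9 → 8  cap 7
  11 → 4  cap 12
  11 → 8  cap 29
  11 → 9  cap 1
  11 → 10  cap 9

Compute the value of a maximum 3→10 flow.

augment #1: 3→6→2→10 bottleneck 2, total now 2
augment #2: 3→6→8→10 bottleneck 9, total now 11
augment #3: 3→9→8→10 bottleneck 3, total now 14
augment #4: 3→0→1→4→10 bottleneck 5, total now 19
augment #5: 3→0→1→11→10 bottleneck 7, total now 26
augment #6: 3→9→8→2→7→10 bottleneck 4, total now 30

Maximum flow value: 30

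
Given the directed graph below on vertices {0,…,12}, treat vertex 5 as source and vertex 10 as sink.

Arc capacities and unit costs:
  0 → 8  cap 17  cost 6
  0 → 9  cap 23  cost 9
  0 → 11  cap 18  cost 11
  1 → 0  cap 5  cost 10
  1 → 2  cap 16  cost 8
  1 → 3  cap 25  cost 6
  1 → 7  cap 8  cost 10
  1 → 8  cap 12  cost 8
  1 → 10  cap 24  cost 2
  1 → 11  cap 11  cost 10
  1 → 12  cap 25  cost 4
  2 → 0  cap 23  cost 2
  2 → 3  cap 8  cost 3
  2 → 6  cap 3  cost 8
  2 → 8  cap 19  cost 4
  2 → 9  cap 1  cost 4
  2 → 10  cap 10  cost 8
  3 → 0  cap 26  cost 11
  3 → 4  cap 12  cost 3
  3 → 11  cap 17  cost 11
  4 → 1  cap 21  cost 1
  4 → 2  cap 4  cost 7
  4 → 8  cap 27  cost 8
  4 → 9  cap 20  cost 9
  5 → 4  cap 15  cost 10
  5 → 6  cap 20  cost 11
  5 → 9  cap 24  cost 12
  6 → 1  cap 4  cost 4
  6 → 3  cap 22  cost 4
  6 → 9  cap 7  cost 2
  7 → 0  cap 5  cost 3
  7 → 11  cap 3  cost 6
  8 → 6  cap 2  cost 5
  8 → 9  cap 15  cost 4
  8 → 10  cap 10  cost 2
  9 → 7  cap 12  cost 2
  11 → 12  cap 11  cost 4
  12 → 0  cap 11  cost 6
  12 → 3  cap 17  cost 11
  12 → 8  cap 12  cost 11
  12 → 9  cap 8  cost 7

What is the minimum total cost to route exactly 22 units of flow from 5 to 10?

shortest-cost path #1: 5→4→1→10 push 15 @ unit cost 13 (adds 195)
shortest-cost path #2: 5→6→1→10 push 4 @ unit cost 17 (adds 68)
shortest-cost path #3: 5→6→3→4→1→10 push 3 @ unit cost 21 (adds 63)
total cost = 326

Minimum cost for 22 units: 326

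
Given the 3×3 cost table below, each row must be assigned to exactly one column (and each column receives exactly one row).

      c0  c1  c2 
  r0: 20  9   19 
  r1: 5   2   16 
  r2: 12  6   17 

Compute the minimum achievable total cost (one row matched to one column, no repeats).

Minimum assignment cost: 30

optimal assignment: row0→col2 (cost 19), row1→col0 (cost 5), row2→col1 (cost 6)
total = 19 + 5 + 6 = 30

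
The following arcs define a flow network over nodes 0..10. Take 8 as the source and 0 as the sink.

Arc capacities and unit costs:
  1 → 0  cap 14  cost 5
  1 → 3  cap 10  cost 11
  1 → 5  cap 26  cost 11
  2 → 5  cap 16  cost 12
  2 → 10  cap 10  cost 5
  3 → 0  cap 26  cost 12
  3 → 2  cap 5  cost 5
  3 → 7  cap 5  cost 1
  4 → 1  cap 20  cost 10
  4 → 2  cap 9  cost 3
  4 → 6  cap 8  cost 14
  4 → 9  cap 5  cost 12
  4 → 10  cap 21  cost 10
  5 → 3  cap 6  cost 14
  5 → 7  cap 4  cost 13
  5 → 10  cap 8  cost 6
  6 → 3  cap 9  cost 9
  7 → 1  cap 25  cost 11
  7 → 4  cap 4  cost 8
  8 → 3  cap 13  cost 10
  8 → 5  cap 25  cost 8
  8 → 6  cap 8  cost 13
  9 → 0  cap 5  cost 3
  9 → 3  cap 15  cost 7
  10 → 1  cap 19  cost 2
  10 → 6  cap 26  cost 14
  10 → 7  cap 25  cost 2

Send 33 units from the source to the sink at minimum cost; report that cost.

Minimum cost for 33 units: 862

shortest-cost path #1: 8→5→10→1→0 push 8 @ unit cost 21 (adds 168)
shortest-cost path #2: 8→3→0 push 13 @ unit cost 22 (adds 286)
shortest-cost path #3: 8→5→3→0 push 6 @ unit cost 34 (adds 204)
shortest-cost path #4: 8→6→3→0 push 6 @ unit cost 34 (adds 204)
total cost = 862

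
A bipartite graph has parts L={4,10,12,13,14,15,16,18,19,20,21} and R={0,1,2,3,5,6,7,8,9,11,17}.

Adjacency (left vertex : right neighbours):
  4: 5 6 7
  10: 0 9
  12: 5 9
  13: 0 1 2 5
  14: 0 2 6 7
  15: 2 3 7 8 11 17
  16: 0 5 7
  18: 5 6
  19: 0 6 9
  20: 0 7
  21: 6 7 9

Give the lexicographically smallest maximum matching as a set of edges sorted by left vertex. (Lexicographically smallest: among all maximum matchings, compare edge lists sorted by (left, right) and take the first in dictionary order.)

Lex-smallest maximum matching: {(4,5), (10,0), (12,9), (13,1), (14,2), (15,3), (16,7), (18,6)}

|M| = 8 (so the lex-smallest maximum matching has 8 edges)
process left vertices in ascending order; for each, take the smallest-labelled available neighbour that still permits 8 edges overall, or leave it unmatched if none does
lex-smallest matching: {4-5, 10-0, 12-9, 13-1, 14-2, 15-3, 16-7, 18-6}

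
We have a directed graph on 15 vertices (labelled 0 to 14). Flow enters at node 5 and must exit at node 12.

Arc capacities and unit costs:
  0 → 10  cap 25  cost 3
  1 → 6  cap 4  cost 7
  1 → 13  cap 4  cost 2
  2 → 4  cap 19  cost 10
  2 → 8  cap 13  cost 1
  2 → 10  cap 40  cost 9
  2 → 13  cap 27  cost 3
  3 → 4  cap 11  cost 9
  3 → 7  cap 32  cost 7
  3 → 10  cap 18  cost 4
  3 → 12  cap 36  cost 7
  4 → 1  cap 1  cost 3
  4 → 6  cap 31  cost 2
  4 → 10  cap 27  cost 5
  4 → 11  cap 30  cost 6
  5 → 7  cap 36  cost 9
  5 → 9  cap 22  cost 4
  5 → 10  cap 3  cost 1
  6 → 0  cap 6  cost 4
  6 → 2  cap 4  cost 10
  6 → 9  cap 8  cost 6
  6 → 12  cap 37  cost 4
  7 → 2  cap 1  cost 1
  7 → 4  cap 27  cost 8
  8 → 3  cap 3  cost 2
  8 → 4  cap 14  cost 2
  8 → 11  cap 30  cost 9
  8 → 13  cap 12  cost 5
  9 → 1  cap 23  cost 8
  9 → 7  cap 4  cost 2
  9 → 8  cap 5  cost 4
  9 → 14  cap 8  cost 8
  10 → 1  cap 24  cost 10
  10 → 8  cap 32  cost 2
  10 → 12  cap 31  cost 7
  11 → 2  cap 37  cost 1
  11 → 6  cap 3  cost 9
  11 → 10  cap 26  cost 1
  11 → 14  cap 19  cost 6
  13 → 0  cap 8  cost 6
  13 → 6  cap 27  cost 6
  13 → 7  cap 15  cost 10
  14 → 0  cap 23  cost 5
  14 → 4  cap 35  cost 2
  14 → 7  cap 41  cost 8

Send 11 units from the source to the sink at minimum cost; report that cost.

Minimum cost for 11 units: 160

shortest-cost path #1: 5→10→12 push 3 @ unit cost 8 (adds 24)
shortest-cost path #2: 5→9→8→4→6→12 push 5 @ unit cost 16 (adds 80)
shortest-cost path #3: 5→9→7→2→8→4→6→12 push 1 @ unit cost 16 (adds 16)
shortest-cost path #4: 5→9→14→4→6→12 push 2 @ unit cost 20 (adds 40)
total cost = 160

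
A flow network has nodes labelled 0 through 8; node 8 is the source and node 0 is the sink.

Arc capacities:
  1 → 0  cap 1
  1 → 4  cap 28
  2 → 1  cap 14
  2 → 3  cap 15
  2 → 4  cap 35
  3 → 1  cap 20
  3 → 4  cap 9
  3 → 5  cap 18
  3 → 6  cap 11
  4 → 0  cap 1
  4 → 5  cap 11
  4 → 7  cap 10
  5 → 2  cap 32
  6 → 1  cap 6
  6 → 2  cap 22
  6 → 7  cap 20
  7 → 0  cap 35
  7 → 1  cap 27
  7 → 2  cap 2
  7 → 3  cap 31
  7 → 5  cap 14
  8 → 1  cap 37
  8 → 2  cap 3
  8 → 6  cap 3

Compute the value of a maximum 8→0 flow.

Maximum flow value: 26

augment #1: 8→1→0 bottleneck 1, total now 1
augment #2: 8→1→4→0 bottleneck 1, total now 2
augment #3: 8→6→7→0 bottleneck 3, total now 5
augment #4: 8→1→4→7→0 bottleneck 10, total now 15
augment #5: 8→2→3→6→7→0 bottleneck 3, total now 18
augment #6: 8→1→4→5→2→3→6→7→0 bottleneck 8, total now 26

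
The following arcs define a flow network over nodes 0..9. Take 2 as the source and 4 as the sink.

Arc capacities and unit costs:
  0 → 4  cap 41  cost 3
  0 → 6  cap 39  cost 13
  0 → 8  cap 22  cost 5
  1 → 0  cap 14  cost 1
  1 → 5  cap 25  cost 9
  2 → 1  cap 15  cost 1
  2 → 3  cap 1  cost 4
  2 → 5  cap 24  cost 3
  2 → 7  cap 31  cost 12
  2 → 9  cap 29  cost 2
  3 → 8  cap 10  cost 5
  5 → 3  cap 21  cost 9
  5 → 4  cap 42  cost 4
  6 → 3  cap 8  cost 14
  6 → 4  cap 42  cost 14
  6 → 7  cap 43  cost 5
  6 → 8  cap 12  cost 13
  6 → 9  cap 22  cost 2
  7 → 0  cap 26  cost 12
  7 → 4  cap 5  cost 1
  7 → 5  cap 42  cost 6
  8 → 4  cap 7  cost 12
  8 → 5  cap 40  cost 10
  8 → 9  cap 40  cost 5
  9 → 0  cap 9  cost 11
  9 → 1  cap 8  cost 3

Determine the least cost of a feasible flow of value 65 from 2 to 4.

Minimum cost for 65 units: 692

shortest-cost path #1: 2→1→0→4 push 14 @ unit cost 5 (adds 70)
shortest-cost path #2: 2→5→4 push 24 @ unit cost 7 (adds 168)
shortest-cost path #3: 2→7→4 push 5 @ unit cost 13 (adds 65)
shortest-cost path #4: 2→1→5→4 push 1 @ unit cost 14 (adds 14)
shortest-cost path #5: 2→9→0→4 push 9 @ unit cost 16 (adds 144)
shortest-cost path #6: 2→9→1→5→4 push 8 @ unit cost 18 (adds 144)
shortest-cost path #7: 2→3→8→4 push 1 @ unit cost 21 (adds 21)
shortest-cost path #8: 2→7→5→4 push 3 @ unit cost 22 (adds 66)
total cost = 692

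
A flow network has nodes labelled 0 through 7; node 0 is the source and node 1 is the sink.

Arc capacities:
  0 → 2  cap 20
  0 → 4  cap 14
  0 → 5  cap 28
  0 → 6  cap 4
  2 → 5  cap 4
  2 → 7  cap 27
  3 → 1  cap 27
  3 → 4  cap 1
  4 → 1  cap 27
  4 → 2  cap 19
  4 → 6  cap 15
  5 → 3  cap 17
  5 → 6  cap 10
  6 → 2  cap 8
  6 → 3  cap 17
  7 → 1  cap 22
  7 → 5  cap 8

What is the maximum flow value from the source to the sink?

Maximum flow value: 64

augment #1: 0→4→1 bottleneck 14, total now 14
augment #2: 0→2→7→1 bottleneck 20, total now 34
augment #3: 0→5→3→1 bottleneck 17, total now 51
augment #4: 0→6→3→1 bottleneck 4, total now 55
augment #5: 0→5→6→3→1 bottleneck 6, total now 61
augment #6: 0→5→6→2→7→1 bottleneck 2, total now 63
augment #7: 0→5→6→3→4→1 bottleneck 1, total now 64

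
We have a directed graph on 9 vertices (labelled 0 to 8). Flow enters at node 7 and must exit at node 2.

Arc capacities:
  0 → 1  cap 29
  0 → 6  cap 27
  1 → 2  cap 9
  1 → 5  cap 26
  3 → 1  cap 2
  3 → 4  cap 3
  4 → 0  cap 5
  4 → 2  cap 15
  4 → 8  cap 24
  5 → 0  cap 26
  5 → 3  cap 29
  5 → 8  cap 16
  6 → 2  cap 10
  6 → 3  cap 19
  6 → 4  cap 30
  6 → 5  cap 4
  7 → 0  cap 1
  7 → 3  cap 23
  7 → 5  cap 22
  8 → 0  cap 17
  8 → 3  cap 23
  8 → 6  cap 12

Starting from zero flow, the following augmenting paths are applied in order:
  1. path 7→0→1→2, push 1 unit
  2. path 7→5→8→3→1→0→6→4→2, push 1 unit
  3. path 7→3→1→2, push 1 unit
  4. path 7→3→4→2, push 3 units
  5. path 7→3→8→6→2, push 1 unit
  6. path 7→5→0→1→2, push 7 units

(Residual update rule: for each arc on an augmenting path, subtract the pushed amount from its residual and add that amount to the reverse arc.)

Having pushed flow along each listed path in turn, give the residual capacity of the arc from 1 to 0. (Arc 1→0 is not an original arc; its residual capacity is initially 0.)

after path 1 (7→0→1→2, push 1): res(1,0)=1
after path 2 (7→5→8→3→1→0→6→4→2, push 1): res(1,0)=0
after path 3 (7→3→1→2, push 1): res(1,0)=0
after path 4 (7→3→4→2, push 3): res(1,0)=0
after path 5 (7→3→8→6→2, push 1): res(1,0)=0
after path 6 (7→5→0→1→2, push 7): res(1,0)=7

Residual capacity of (1,0): 7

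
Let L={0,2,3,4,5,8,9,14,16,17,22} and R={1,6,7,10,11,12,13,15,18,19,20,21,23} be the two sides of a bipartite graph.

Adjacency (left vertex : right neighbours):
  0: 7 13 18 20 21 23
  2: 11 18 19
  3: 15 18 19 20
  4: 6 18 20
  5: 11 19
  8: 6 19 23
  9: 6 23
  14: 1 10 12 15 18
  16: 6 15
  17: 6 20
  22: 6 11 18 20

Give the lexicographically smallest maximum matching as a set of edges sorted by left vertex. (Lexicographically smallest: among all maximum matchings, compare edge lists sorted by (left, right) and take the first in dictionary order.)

Lex-smallest maximum matching: {(0,7), (2,11), (3,15), (4,6), (5,19), (8,23), (14,1), (17,20), (22,18)}

|M| = 9 (so the lex-smallest maximum matching has 9 edges)
process left vertices in ascending order; for each, take the smallest-labelled available neighbour that still permits 9 edges overall, or leave it unmatched if none does
lex-smallest matching: {0-7, 2-11, 3-15, 4-6, 5-19, 8-23, 14-1, 17-20, 22-18}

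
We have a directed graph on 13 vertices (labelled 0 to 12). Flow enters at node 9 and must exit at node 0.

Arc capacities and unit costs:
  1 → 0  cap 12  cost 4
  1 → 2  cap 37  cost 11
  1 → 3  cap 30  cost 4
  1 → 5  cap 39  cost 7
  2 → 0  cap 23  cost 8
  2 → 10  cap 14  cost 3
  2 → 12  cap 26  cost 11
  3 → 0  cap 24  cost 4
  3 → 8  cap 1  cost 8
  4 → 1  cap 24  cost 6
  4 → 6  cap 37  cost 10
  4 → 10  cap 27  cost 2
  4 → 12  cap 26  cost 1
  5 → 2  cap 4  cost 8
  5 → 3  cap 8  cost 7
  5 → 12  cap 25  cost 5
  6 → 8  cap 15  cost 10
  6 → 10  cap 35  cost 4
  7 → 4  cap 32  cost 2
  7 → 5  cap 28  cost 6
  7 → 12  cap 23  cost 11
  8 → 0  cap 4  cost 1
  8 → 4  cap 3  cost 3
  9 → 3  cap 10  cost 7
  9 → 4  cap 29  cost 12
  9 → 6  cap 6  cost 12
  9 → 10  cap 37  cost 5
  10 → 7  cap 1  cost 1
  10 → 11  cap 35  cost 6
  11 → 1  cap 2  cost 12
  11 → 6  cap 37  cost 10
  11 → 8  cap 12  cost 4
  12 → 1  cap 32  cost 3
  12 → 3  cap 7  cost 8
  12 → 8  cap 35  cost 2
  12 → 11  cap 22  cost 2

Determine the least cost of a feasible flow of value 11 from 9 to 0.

Minimum cost for 11 units: 122

shortest-cost path #1: 9→3→0 push 10 @ unit cost 11 (adds 110)
shortest-cost path #2: 9→10→7→4→12→8→0 push 1 @ unit cost 12 (adds 12)
total cost = 122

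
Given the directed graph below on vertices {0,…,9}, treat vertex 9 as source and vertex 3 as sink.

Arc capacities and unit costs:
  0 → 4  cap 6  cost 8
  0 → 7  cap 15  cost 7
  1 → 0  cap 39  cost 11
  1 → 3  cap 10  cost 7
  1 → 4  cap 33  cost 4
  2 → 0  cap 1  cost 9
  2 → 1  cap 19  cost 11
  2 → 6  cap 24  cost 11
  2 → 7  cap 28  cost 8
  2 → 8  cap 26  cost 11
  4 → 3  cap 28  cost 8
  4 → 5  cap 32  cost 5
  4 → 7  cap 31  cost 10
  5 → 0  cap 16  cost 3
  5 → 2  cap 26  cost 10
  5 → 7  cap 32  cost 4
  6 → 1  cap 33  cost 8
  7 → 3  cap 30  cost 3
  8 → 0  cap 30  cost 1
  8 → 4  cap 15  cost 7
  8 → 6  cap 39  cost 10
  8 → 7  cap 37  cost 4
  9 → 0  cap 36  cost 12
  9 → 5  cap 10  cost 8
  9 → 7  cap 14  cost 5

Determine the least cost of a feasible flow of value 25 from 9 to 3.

Minimum cost for 25 units: 284

shortest-cost path #1: 9→7→3 push 14 @ unit cost 8 (adds 112)
shortest-cost path #2: 9→5→7→3 push 10 @ unit cost 15 (adds 150)
shortest-cost path #3: 9→0→7→3 push 1 @ unit cost 22 (adds 22)
total cost = 284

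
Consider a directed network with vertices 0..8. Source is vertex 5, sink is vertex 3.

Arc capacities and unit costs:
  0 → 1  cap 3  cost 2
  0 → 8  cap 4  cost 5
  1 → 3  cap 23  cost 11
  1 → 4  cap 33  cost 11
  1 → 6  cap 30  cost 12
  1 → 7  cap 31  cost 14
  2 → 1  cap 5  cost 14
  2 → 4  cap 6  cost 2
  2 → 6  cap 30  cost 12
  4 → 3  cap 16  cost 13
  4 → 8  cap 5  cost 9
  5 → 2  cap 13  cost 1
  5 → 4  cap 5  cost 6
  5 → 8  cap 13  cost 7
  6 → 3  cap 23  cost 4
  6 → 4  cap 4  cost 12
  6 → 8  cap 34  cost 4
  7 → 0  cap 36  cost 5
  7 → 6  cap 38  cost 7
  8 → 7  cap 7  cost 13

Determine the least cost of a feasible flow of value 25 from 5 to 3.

Minimum cost for 25 units: 527

shortest-cost path #1: 5→2→4→3 push 6 @ unit cost 16 (adds 96)
shortest-cost path #2: 5→2→6→3 push 7 @ unit cost 17 (adds 119)
shortest-cost path #3: 5→4→3 push 5 @ unit cost 19 (adds 95)
shortest-cost path #4: 5→8→7→6→3 push 7 @ unit cost 31 (adds 217)
total cost = 527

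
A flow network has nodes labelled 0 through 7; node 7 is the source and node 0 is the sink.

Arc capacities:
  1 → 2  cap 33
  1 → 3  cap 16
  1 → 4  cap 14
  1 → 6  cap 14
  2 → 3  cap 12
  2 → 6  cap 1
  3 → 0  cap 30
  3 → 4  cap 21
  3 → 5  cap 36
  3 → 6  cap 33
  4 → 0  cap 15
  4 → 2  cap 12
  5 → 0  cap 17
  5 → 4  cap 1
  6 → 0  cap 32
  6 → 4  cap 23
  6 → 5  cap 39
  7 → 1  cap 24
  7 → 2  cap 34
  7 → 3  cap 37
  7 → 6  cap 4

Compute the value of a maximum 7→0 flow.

augment #1: 7→3→0 bottleneck 30, total now 30
augment #2: 7→6→0 bottleneck 4, total now 34
augment #3: 7→1→4→0 bottleneck 14, total now 48
augment #4: 7→1→6→0 bottleneck 10, total now 58
augment #5: 7→2→6→0 bottleneck 1, total now 59
augment #6: 7→3→4→0 bottleneck 1, total now 60
augment #7: 7→3→5→0 bottleneck 6, total now 66
augment #8: 7→2→3→5→0 bottleneck 11, total now 77
augment #9: 7→2→3→6→0 bottleneck 1, total now 78

Maximum flow value: 78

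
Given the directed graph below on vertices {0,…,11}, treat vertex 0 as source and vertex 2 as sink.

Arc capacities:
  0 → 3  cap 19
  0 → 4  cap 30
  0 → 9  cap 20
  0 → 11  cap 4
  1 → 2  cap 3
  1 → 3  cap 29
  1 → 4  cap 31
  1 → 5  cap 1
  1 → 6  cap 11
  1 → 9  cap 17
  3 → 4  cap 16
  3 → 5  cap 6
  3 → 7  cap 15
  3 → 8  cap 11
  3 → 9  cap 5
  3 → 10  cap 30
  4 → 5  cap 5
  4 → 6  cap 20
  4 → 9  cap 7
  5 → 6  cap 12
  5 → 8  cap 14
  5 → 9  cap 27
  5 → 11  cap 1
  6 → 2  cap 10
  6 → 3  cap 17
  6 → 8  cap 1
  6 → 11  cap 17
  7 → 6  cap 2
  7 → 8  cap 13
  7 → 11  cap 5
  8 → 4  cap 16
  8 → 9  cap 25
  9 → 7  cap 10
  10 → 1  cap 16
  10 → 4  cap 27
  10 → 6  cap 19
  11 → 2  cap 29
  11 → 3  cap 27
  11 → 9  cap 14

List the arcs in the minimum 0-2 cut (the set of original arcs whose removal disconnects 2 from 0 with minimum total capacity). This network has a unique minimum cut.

augment #1: 0→11→2 push 4
augment #2: 0→4→6→2 push 10
augment #3: 0→3→5→11→2 push 1
augment #4: 0→3→7→11→2 push 5
augment #5: 0→3→10→1→2 push 3
augment #6: 0→4→6→11→2 push 10
augment #7: 0→3→5→6→11→2 push 5
augment #8: 0→3→7→6→11→2 push 2
max flow = 40; residual-reachable set from 0 gives S-side
cut edges (S→T): {(0,11), (1,2), (5,11), (6,2), (6,11), (7,11)} total cap 40

Min-cut arcs: {(0,11), (1,2), (5,11), (6,2), (6,11), (7,11)} (total capacity 40)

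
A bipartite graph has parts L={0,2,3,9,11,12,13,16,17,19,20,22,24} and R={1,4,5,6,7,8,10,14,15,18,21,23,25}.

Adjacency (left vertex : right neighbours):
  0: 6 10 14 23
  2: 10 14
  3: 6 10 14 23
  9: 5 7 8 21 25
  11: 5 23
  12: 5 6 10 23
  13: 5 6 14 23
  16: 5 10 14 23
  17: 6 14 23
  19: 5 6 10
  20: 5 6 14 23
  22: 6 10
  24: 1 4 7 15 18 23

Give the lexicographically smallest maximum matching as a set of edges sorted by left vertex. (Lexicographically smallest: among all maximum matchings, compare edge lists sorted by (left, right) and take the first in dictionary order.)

Lex-smallest maximum matching: {(0,6), (2,10), (3,14), (9,7), (11,5), (12,23), (24,1)}

|M| = 7 (so the lex-smallest maximum matching has 7 edges)
process left vertices in ascending order; for each, take the smallest-labelled available neighbour that still permits 7 edges overall, or leave it unmatched if none does
lex-smallest matching: {0-6, 2-10, 3-14, 9-7, 11-5, 12-23, 24-1}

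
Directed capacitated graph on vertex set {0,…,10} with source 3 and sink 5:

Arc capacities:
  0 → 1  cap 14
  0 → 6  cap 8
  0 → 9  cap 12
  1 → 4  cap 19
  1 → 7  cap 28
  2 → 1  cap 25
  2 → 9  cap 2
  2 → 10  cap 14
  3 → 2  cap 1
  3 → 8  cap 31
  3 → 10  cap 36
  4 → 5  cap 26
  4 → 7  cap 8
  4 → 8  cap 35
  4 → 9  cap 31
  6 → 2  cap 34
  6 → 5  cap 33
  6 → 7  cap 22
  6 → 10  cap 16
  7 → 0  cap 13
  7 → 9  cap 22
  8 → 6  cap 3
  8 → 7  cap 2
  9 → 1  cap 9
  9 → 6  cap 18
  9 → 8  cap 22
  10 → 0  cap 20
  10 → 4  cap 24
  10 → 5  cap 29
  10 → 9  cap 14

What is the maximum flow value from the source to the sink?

Maximum flow value: 42

augment #1: 3→10→5 bottleneck 29, total now 29
augment #2: 3→8→6→5 bottleneck 3, total now 32
augment #3: 3→10→4→5 bottleneck 7, total now 39
augment #4: 3→2→1→4→5 bottleneck 1, total now 40
augment #5: 3→8→7→0→6→5 bottleneck 2, total now 42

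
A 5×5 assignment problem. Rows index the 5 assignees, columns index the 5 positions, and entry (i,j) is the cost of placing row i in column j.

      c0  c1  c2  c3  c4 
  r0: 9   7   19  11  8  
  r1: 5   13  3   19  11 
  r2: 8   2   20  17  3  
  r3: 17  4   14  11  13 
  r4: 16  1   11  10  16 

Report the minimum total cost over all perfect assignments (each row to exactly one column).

optimal assignment: row0→col0 (cost 9), row1→col2 (cost 3), row2→col4 (cost 3), row3→col3 (cost 11), row4→col1 (cost 1)
total = 9 + 3 + 3 + 11 + 1 = 27

Minimum assignment cost: 27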